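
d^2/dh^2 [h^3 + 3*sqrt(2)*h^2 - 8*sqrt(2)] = 6*h + 6*sqrt(2)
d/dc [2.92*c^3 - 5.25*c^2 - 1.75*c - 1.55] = 8.76*c^2 - 10.5*c - 1.75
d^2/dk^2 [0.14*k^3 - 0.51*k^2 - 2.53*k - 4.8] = 0.84*k - 1.02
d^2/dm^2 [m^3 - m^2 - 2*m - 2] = 6*m - 2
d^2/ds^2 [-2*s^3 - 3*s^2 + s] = -12*s - 6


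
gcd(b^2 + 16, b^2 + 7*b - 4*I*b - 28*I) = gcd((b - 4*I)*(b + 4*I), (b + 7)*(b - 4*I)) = b - 4*I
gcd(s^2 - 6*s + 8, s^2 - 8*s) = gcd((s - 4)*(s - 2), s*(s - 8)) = 1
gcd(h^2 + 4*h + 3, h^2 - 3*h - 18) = h + 3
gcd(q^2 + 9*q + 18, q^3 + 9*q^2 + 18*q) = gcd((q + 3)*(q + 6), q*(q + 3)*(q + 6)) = q^2 + 9*q + 18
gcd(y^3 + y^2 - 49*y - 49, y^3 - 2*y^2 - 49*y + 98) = y^2 - 49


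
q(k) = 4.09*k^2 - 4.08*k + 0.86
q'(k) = 8.18*k - 4.08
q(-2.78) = 43.81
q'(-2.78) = -26.82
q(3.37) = 33.56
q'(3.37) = 23.49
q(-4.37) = 96.80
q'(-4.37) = -39.83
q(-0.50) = 3.92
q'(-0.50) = -8.17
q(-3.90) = 78.98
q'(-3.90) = -35.98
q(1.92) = 8.10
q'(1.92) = 11.63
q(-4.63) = 107.43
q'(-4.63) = -41.95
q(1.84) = 7.20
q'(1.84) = 10.97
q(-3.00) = 49.91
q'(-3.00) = -28.62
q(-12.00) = 638.78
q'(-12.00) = -102.24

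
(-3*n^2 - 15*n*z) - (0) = -3*n^2 - 15*n*z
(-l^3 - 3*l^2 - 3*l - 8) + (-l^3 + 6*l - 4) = -2*l^3 - 3*l^2 + 3*l - 12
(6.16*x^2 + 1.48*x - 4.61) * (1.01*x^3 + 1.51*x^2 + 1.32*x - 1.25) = 6.2216*x^5 + 10.7964*x^4 + 5.7099*x^3 - 12.7075*x^2 - 7.9352*x + 5.7625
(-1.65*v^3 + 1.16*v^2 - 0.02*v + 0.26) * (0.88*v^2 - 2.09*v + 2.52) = -1.452*v^5 + 4.4693*v^4 - 6.6*v^3 + 3.1938*v^2 - 0.5938*v + 0.6552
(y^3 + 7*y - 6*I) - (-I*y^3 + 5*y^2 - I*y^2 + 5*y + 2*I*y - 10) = y^3 + I*y^3 - 5*y^2 + I*y^2 + 2*y - 2*I*y + 10 - 6*I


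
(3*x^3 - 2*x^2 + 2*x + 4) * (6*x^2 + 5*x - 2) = 18*x^5 + 3*x^4 - 4*x^3 + 38*x^2 + 16*x - 8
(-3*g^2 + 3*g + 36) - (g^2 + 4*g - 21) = -4*g^2 - g + 57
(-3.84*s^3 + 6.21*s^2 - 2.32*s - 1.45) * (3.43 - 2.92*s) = 11.2128*s^4 - 31.3044*s^3 + 28.0747*s^2 - 3.7236*s - 4.9735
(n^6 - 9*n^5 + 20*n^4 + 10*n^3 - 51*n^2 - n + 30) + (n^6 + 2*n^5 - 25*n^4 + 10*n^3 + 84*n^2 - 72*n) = 2*n^6 - 7*n^5 - 5*n^4 + 20*n^3 + 33*n^2 - 73*n + 30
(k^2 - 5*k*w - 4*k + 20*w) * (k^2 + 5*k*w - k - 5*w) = k^4 - 5*k^3 - 25*k^2*w^2 + 4*k^2 + 125*k*w^2 - 100*w^2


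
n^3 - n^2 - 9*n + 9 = (n - 3)*(n - 1)*(n + 3)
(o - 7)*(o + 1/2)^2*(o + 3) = o^4 - 3*o^3 - 99*o^2/4 - 22*o - 21/4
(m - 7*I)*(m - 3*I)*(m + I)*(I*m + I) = I*m^4 + 9*m^3 + I*m^3 + 9*m^2 - 11*I*m^2 + 21*m - 11*I*m + 21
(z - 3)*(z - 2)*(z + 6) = z^3 + z^2 - 24*z + 36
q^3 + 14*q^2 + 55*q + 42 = (q + 1)*(q + 6)*(q + 7)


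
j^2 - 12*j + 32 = (j - 8)*(j - 4)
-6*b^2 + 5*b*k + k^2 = (-b + k)*(6*b + k)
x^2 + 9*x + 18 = (x + 3)*(x + 6)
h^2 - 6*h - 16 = (h - 8)*(h + 2)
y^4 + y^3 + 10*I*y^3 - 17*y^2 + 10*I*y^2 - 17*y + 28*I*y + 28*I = (y + 1)*(y - I)*(y + 4*I)*(y + 7*I)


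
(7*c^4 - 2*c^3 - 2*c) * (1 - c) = -7*c^5 + 9*c^4 - 2*c^3 + 2*c^2 - 2*c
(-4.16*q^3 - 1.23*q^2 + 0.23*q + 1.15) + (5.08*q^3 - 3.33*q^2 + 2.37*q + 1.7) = 0.92*q^3 - 4.56*q^2 + 2.6*q + 2.85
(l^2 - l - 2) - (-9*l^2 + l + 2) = 10*l^2 - 2*l - 4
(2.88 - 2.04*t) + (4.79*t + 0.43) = 2.75*t + 3.31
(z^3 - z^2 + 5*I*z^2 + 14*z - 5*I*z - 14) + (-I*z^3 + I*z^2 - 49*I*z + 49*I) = z^3 - I*z^3 - z^2 + 6*I*z^2 + 14*z - 54*I*z - 14 + 49*I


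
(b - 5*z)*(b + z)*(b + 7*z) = b^3 + 3*b^2*z - 33*b*z^2 - 35*z^3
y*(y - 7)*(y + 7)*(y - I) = y^4 - I*y^3 - 49*y^2 + 49*I*y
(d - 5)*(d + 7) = d^2 + 2*d - 35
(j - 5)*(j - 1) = j^2 - 6*j + 5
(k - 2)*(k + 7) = k^2 + 5*k - 14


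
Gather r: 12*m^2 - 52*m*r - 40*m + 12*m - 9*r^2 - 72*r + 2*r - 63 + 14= 12*m^2 - 28*m - 9*r^2 + r*(-52*m - 70) - 49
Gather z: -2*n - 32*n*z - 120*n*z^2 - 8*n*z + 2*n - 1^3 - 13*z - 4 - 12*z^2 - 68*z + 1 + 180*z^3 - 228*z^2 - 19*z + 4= 180*z^3 + z^2*(-120*n - 240) + z*(-40*n - 100)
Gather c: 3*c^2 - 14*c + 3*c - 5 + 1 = 3*c^2 - 11*c - 4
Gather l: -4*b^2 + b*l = -4*b^2 + b*l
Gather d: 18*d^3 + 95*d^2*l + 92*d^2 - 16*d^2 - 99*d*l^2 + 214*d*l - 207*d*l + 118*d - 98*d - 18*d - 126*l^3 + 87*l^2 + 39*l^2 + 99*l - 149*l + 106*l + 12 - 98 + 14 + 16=18*d^3 + d^2*(95*l + 76) + d*(-99*l^2 + 7*l + 2) - 126*l^3 + 126*l^2 + 56*l - 56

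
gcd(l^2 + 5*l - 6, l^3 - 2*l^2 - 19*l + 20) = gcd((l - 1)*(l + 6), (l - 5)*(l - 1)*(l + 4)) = l - 1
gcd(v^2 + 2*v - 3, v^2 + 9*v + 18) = v + 3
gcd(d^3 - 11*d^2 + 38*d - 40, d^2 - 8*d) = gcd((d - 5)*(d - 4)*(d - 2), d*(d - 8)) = 1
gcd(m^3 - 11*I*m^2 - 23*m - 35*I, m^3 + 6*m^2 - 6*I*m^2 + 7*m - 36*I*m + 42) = m^2 - 6*I*m + 7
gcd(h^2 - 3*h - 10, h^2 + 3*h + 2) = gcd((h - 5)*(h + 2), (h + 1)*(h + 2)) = h + 2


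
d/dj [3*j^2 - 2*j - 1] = 6*j - 2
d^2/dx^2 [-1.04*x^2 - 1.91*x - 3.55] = -2.08000000000000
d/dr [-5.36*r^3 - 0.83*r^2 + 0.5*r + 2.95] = -16.08*r^2 - 1.66*r + 0.5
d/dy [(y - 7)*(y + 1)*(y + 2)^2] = 4*y^3 - 6*y^2 - 54*y - 52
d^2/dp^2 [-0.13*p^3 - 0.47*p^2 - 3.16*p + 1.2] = -0.78*p - 0.94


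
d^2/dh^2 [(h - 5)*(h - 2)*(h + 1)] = 6*h - 12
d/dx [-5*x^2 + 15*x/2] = 15/2 - 10*x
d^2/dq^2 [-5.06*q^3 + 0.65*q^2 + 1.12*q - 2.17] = 1.3 - 30.36*q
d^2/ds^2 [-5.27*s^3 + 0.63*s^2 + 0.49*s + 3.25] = 1.26 - 31.62*s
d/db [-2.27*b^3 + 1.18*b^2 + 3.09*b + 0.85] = -6.81*b^2 + 2.36*b + 3.09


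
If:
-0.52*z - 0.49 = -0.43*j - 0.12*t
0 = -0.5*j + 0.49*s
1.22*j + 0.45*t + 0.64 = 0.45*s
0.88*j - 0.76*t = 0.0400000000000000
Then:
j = -0.48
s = -0.49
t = -0.61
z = -1.48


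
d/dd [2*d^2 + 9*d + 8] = 4*d + 9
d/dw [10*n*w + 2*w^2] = 10*n + 4*w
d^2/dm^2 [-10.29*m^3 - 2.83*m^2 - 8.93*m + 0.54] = -61.74*m - 5.66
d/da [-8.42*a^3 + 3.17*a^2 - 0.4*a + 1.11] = -25.26*a^2 + 6.34*a - 0.4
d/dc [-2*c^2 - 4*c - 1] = -4*c - 4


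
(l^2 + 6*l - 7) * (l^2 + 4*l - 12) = l^4 + 10*l^3 + 5*l^2 - 100*l + 84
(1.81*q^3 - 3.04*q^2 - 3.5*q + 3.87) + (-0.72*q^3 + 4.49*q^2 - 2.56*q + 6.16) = 1.09*q^3 + 1.45*q^2 - 6.06*q + 10.03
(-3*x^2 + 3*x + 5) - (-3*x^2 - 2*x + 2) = 5*x + 3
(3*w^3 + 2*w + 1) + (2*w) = 3*w^3 + 4*w + 1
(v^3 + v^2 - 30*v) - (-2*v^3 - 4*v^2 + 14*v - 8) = 3*v^3 + 5*v^2 - 44*v + 8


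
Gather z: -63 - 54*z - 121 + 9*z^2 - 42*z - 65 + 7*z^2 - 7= 16*z^2 - 96*z - 256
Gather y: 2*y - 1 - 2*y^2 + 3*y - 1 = -2*y^2 + 5*y - 2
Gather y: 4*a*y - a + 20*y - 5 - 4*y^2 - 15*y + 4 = -a - 4*y^2 + y*(4*a + 5) - 1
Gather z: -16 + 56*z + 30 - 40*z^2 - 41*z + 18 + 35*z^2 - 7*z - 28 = -5*z^2 + 8*z + 4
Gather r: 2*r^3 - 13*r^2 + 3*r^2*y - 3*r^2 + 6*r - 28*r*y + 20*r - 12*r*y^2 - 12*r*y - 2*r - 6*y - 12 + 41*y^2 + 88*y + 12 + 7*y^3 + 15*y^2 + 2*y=2*r^3 + r^2*(3*y - 16) + r*(-12*y^2 - 40*y + 24) + 7*y^3 + 56*y^2 + 84*y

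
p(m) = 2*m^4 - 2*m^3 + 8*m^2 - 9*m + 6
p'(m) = 8*m^3 - 6*m^2 + 16*m - 9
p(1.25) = 8.23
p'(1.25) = 17.25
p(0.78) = 3.64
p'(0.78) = 3.63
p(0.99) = 4.91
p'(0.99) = 8.72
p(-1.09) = 30.73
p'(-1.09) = -43.93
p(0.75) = 3.54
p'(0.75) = 3.00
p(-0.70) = 17.39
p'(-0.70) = -25.88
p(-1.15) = 33.47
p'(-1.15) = -47.50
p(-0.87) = 22.35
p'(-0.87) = -32.73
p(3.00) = 159.00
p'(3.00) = 201.00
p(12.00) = 39066.00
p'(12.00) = 13143.00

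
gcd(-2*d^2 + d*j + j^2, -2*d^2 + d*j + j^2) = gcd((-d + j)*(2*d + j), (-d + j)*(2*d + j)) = 2*d^2 - d*j - j^2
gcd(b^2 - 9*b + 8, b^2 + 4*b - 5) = b - 1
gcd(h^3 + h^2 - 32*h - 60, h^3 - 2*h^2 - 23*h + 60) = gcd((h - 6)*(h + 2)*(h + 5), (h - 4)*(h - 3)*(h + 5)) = h + 5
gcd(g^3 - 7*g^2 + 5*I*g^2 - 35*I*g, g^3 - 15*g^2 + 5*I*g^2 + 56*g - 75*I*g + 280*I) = g^2 + g*(-7 + 5*I) - 35*I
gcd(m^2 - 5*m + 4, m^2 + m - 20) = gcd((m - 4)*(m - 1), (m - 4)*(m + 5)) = m - 4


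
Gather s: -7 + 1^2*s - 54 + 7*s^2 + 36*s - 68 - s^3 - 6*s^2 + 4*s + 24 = -s^3 + s^2 + 41*s - 105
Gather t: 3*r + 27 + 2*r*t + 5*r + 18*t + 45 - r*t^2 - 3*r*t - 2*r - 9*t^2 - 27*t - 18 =6*r + t^2*(-r - 9) + t*(-r - 9) + 54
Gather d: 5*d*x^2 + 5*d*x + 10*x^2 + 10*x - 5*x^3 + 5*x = d*(5*x^2 + 5*x) - 5*x^3 + 10*x^2 + 15*x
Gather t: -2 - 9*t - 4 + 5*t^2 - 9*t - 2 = 5*t^2 - 18*t - 8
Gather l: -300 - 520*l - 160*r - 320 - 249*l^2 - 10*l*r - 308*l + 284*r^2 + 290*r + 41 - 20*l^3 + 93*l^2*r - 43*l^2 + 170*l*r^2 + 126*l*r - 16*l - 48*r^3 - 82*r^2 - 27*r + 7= -20*l^3 + l^2*(93*r - 292) + l*(170*r^2 + 116*r - 844) - 48*r^3 + 202*r^2 + 103*r - 572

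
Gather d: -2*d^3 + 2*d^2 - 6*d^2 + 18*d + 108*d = -2*d^3 - 4*d^2 + 126*d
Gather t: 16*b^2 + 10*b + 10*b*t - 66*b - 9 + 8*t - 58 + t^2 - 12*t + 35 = 16*b^2 - 56*b + t^2 + t*(10*b - 4) - 32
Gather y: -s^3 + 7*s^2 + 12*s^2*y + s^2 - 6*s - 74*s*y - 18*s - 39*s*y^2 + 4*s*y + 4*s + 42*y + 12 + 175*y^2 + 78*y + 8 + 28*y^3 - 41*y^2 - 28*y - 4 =-s^3 + 8*s^2 - 20*s + 28*y^3 + y^2*(134 - 39*s) + y*(12*s^2 - 70*s + 92) + 16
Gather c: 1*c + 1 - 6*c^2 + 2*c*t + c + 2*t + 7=-6*c^2 + c*(2*t + 2) + 2*t + 8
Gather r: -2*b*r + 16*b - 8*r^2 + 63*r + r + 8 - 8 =16*b - 8*r^2 + r*(64 - 2*b)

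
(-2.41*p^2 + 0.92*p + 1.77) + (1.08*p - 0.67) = -2.41*p^2 + 2.0*p + 1.1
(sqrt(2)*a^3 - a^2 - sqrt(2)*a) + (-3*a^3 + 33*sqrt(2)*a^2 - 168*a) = -3*a^3 + sqrt(2)*a^3 - a^2 + 33*sqrt(2)*a^2 - 168*a - sqrt(2)*a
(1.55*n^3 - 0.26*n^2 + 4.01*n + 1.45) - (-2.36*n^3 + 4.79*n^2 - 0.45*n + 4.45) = 3.91*n^3 - 5.05*n^2 + 4.46*n - 3.0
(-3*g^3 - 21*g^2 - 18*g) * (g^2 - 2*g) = -3*g^5 - 15*g^4 + 24*g^3 + 36*g^2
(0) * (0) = 0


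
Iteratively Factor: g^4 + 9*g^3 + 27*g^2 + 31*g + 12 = (g + 4)*(g^3 + 5*g^2 + 7*g + 3) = (g + 1)*(g + 4)*(g^2 + 4*g + 3) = (g + 1)^2*(g + 4)*(g + 3)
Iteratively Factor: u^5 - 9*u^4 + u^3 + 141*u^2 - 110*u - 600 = (u - 5)*(u^4 - 4*u^3 - 19*u^2 + 46*u + 120) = (u - 5)^2*(u^3 + u^2 - 14*u - 24) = (u - 5)^2*(u + 3)*(u^2 - 2*u - 8) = (u - 5)^2*(u - 4)*(u + 3)*(u + 2)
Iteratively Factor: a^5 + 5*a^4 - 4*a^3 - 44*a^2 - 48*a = (a - 3)*(a^4 + 8*a^3 + 20*a^2 + 16*a) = a*(a - 3)*(a^3 + 8*a^2 + 20*a + 16) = a*(a - 3)*(a + 2)*(a^2 + 6*a + 8) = a*(a - 3)*(a + 2)*(a + 4)*(a + 2)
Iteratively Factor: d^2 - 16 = (d + 4)*(d - 4)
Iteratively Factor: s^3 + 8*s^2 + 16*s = (s + 4)*(s^2 + 4*s) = (s + 4)^2*(s)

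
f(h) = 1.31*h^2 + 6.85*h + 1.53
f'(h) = 2.62*h + 6.85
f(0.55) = 5.69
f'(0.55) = 8.29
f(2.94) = 32.99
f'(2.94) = 14.55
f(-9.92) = 62.49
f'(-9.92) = -19.14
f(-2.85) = -7.35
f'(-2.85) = -0.62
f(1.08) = 10.46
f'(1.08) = 9.68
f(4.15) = 52.52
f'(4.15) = 17.72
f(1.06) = 10.26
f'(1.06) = 9.63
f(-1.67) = -6.26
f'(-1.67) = 2.47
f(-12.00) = 107.97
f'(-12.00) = -24.59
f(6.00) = 89.79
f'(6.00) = 22.57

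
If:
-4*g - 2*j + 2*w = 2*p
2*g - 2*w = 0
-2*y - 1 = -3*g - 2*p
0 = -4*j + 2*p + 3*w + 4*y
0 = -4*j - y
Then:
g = 11/14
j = 1/28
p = -23/28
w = 11/14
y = -1/7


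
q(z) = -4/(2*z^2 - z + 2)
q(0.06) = -2.05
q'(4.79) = 0.04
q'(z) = -4*(1 - 4*z)/(2*z^2 - z + 2)^2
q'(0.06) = -0.80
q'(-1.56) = -0.41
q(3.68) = -0.16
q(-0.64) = -1.16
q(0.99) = -1.35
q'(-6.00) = -0.02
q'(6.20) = 0.02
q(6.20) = -0.06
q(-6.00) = -0.05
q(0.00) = -2.00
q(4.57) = -0.10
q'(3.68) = 0.09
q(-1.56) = -0.47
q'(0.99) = 1.34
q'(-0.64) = -1.19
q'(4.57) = 0.04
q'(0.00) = -1.00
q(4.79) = -0.09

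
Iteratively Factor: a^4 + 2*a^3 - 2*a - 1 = (a + 1)*(a^3 + a^2 - a - 1) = (a - 1)*(a + 1)*(a^2 + 2*a + 1) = (a - 1)*(a + 1)^2*(a + 1)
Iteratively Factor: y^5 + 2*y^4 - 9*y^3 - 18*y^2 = (y - 3)*(y^4 + 5*y^3 + 6*y^2) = (y - 3)*(y + 2)*(y^3 + 3*y^2) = y*(y - 3)*(y + 2)*(y^2 + 3*y) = y^2*(y - 3)*(y + 2)*(y + 3)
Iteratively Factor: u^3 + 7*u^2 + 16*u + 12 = (u + 2)*(u^2 + 5*u + 6) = (u + 2)*(u + 3)*(u + 2)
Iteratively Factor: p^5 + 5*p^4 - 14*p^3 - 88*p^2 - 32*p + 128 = (p + 2)*(p^4 + 3*p^3 - 20*p^2 - 48*p + 64) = (p - 4)*(p + 2)*(p^3 + 7*p^2 + 8*p - 16) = (p - 4)*(p + 2)*(p + 4)*(p^2 + 3*p - 4) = (p - 4)*(p + 2)*(p + 4)^2*(p - 1)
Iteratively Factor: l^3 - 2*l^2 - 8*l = (l)*(l^2 - 2*l - 8) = l*(l - 4)*(l + 2)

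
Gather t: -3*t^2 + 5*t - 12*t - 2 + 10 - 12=-3*t^2 - 7*t - 4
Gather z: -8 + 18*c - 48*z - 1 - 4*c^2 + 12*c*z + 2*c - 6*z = -4*c^2 + 20*c + z*(12*c - 54) - 9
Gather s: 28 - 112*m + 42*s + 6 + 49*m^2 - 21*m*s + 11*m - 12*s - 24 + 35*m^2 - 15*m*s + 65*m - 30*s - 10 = 84*m^2 - 36*m*s - 36*m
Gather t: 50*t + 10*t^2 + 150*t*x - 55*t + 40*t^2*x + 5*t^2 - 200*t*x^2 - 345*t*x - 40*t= t^2*(40*x + 15) + t*(-200*x^2 - 195*x - 45)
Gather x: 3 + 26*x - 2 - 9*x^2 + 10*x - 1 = -9*x^2 + 36*x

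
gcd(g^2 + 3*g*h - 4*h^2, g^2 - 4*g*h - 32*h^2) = g + 4*h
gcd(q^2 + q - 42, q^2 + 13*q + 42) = q + 7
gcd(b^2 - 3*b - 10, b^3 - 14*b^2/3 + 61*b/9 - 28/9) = 1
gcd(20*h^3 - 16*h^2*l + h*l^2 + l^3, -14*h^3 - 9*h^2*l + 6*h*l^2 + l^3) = 2*h - l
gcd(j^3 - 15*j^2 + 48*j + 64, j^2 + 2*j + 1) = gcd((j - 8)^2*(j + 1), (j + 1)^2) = j + 1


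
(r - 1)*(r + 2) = r^2 + r - 2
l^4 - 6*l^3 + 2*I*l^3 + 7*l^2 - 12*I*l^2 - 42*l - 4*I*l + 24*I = (l - 6)*(l - I)^2*(l + 4*I)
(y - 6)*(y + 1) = y^2 - 5*y - 6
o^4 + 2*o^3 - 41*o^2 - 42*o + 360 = (o - 5)*(o - 3)*(o + 4)*(o + 6)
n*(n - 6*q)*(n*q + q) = n^3*q - 6*n^2*q^2 + n^2*q - 6*n*q^2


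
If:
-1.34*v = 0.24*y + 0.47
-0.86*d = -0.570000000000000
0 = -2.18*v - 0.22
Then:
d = 0.66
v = -0.10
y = -1.39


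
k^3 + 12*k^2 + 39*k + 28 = (k + 1)*(k + 4)*(k + 7)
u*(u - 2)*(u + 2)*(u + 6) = u^4 + 6*u^3 - 4*u^2 - 24*u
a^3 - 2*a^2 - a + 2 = (a - 2)*(a - 1)*(a + 1)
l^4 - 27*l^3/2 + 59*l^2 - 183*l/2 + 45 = (l - 6)*(l - 5)*(l - 3/2)*(l - 1)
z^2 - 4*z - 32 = (z - 8)*(z + 4)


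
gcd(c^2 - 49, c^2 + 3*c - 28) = c + 7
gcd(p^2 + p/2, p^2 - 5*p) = p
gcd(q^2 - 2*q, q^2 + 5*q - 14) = q - 2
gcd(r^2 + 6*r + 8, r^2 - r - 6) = r + 2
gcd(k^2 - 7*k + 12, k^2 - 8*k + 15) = k - 3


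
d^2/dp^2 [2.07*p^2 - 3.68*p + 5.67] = 4.14000000000000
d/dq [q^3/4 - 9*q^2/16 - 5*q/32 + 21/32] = 3*q^2/4 - 9*q/8 - 5/32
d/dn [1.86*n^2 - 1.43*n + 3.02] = 3.72*n - 1.43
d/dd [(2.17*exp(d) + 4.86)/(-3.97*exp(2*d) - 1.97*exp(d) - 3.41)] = (8.6149*exp(2*d) + 38.5884*exp(d) + 2.1745)*exp(d)/(15.7609*exp(4*d) + 15.6418*exp(3*d) + 30.9563*exp(2*d) + 13.4354*exp(d) + 11.6281)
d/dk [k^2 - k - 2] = 2*k - 1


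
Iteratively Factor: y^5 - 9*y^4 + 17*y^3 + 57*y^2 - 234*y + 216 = (y + 3)*(y^4 - 12*y^3 + 53*y^2 - 102*y + 72) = (y - 2)*(y + 3)*(y^3 - 10*y^2 + 33*y - 36) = (y - 3)*(y - 2)*(y + 3)*(y^2 - 7*y + 12) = (y - 4)*(y - 3)*(y - 2)*(y + 3)*(y - 3)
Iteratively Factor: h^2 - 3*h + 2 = (h - 2)*(h - 1)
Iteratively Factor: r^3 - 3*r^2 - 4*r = (r + 1)*(r^2 - 4*r) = (r - 4)*(r + 1)*(r)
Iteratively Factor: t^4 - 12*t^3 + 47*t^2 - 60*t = (t)*(t^3 - 12*t^2 + 47*t - 60) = t*(t - 3)*(t^2 - 9*t + 20) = t*(t - 5)*(t - 3)*(t - 4)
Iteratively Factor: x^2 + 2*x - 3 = (x + 3)*(x - 1)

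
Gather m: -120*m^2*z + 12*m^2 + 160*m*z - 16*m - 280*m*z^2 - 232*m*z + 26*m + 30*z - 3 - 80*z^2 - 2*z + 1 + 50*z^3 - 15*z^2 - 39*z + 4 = m^2*(12 - 120*z) + m*(-280*z^2 - 72*z + 10) + 50*z^3 - 95*z^2 - 11*z + 2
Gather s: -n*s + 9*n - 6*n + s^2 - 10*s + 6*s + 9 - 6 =3*n + s^2 + s*(-n - 4) + 3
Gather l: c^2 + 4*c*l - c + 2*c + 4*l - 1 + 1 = c^2 + c + l*(4*c + 4)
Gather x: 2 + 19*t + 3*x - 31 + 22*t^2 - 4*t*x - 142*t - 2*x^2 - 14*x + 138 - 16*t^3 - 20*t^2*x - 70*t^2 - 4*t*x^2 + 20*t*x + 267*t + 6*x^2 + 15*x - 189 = -16*t^3 - 48*t^2 + 144*t + x^2*(4 - 4*t) + x*(-20*t^2 + 16*t + 4) - 80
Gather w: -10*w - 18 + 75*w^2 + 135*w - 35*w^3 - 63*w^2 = -35*w^3 + 12*w^2 + 125*w - 18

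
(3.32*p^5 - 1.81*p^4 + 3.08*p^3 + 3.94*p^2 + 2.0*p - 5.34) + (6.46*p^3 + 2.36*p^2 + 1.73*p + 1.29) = 3.32*p^5 - 1.81*p^4 + 9.54*p^3 + 6.3*p^2 + 3.73*p - 4.05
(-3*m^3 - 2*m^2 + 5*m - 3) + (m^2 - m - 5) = -3*m^3 - m^2 + 4*m - 8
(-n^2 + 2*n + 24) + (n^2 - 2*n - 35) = -11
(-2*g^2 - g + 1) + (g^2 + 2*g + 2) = -g^2 + g + 3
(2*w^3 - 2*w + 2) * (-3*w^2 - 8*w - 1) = -6*w^5 - 16*w^4 + 4*w^3 + 10*w^2 - 14*w - 2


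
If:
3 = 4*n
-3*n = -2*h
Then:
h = 9/8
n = 3/4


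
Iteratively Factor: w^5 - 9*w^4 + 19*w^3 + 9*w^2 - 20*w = (w)*(w^4 - 9*w^3 + 19*w^2 + 9*w - 20) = w*(w + 1)*(w^3 - 10*w^2 + 29*w - 20) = w*(w - 4)*(w + 1)*(w^2 - 6*w + 5) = w*(w - 4)*(w - 1)*(w + 1)*(w - 5)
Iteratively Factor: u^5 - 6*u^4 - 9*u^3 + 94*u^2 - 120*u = (u)*(u^4 - 6*u^3 - 9*u^2 + 94*u - 120) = u*(u + 4)*(u^3 - 10*u^2 + 31*u - 30) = u*(u - 5)*(u + 4)*(u^2 - 5*u + 6) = u*(u - 5)*(u - 3)*(u + 4)*(u - 2)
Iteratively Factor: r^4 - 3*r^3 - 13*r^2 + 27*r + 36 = (r + 1)*(r^3 - 4*r^2 - 9*r + 36) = (r + 1)*(r + 3)*(r^2 - 7*r + 12) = (r - 3)*(r + 1)*(r + 3)*(r - 4)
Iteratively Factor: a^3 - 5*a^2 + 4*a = (a)*(a^2 - 5*a + 4) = a*(a - 4)*(a - 1)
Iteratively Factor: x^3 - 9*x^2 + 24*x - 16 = (x - 1)*(x^2 - 8*x + 16) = (x - 4)*(x - 1)*(x - 4)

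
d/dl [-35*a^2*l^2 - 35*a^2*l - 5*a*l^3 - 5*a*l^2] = 5*a*(-14*a*l - 7*a - 3*l^2 - 2*l)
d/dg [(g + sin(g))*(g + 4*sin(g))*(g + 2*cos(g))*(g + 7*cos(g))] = -(g + sin(g))*(g + 4*sin(g))*(g + 2*cos(g))*(7*sin(g) - 1) - (g + sin(g))*(g + 4*sin(g))*(g + 7*cos(g))*(2*sin(g) - 1) + (g + sin(g))*(g + 2*cos(g))*(g + 7*cos(g))*(4*cos(g) + 1) + (g + 4*sin(g))*(g + 2*cos(g))*(g + 7*cos(g))*(cos(g) + 1)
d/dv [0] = 0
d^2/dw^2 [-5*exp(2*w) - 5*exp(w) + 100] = (-20*exp(w) - 5)*exp(w)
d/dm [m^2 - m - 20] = 2*m - 1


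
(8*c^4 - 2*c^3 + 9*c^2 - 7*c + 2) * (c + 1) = 8*c^5 + 6*c^4 + 7*c^3 + 2*c^2 - 5*c + 2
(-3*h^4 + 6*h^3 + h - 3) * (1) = -3*h^4 + 6*h^3 + h - 3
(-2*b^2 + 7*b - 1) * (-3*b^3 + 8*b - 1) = 6*b^5 - 21*b^4 - 13*b^3 + 58*b^2 - 15*b + 1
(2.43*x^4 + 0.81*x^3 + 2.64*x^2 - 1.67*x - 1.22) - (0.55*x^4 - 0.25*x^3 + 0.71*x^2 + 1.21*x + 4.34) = 1.88*x^4 + 1.06*x^3 + 1.93*x^2 - 2.88*x - 5.56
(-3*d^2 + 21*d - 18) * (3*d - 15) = -9*d^3 + 108*d^2 - 369*d + 270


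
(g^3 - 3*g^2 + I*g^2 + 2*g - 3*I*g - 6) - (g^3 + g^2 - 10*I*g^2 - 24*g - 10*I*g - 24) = -4*g^2 + 11*I*g^2 + 26*g + 7*I*g + 18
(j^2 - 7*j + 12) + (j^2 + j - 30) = 2*j^2 - 6*j - 18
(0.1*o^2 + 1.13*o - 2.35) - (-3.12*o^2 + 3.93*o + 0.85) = 3.22*o^2 - 2.8*o - 3.2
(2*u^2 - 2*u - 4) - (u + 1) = 2*u^2 - 3*u - 5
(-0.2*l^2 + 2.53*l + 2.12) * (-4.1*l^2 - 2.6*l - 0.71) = 0.82*l^4 - 9.853*l^3 - 15.128*l^2 - 7.3083*l - 1.5052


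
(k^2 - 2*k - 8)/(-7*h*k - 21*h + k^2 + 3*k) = (-k^2 + 2*k + 8)/(7*h*k + 21*h - k^2 - 3*k)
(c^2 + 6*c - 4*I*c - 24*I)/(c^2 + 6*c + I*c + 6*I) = (c - 4*I)/(c + I)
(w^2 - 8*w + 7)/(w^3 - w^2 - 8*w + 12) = (w^2 - 8*w + 7)/(w^3 - w^2 - 8*w + 12)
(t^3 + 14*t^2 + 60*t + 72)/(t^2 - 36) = (t^2 + 8*t + 12)/(t - 6)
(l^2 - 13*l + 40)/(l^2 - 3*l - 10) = (l - 8)/(l + 2)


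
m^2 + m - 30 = (m - 5)*(m + 6)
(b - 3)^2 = b^2 - 6*b + 9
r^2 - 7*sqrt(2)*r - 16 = (r - 8*sqrt(2))*(r + sqrt(2))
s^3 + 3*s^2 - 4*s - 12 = (s - 2)*(s + 2)*(s + 3)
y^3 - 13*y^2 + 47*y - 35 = (y - 7)*(y - 5)*(y - 1)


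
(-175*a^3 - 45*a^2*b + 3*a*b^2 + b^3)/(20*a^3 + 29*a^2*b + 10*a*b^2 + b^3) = (-35*a^2 - 2*a*b + b^2)/(4*a^2 + 5*a*b + b^2)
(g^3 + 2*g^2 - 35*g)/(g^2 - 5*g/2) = 2*(g^2 + 2*g - 35)/(2*g - 5)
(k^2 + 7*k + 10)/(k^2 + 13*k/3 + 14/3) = 3*(k + 5)/(3*k + 7)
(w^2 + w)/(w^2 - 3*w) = (w + 1)/(w - 3)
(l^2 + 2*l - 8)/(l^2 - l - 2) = (l + 4)/(l + 1)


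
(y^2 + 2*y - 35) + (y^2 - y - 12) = 2*y^2 + y - 47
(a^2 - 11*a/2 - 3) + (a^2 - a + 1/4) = 2*a^2 - 13*a/2 - 11/4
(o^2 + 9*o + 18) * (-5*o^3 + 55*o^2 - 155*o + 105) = -5*o^5 + 10*o^4 + 250*o^3 - 300*o^2 - 1845*o + 1890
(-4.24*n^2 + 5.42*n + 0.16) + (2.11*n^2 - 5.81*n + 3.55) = -2.13*n^2 - 0.39*n + 3.71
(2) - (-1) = 3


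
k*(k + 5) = k^2 + 5*k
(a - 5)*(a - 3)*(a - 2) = a^3 - 10*a^2 + 31*a - 30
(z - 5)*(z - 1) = z^2 - 6*z + 5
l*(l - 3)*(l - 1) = l^3 - 4*l^2 + 3*l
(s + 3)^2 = s^2 + 6*s + 9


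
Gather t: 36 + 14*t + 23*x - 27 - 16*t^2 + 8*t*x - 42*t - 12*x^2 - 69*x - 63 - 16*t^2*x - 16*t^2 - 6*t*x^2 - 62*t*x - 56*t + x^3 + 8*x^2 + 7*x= t^2*(-16*x - 32) + t*(-6*x^2 - 54*x - 84) + x^3 - 4*x^2 - 39*x - 54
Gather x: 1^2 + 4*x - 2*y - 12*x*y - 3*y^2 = x*(4 - 12*y) - 3*y^2 - 2*y + 1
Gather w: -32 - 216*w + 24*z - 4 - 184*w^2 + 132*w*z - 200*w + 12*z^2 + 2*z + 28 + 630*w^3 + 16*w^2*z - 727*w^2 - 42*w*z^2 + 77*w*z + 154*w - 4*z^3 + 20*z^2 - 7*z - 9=630*w^3 + w^2*(16*z - 911) + w*(-42*z^2 + 209*z - 262) - 4*z^3 + 32*z^2 + 19*z - 17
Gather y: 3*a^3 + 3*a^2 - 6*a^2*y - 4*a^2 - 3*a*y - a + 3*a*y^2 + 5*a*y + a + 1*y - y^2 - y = 3*a^3 - a^2 + y^2*(3*a - 1) + y*(-6*a^2 + 2*a)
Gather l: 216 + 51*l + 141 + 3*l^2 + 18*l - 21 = 3*l^2 + 69*l + 336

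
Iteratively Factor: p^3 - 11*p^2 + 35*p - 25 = (p - 5)*(p^2 - 6*p + 5) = (p - 5)*(p - 1)*(p - 5)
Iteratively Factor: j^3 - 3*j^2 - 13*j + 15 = (j + 3)*(j^2 - 6*j + 5) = (j - 5)*(j + 3)*(j - 1)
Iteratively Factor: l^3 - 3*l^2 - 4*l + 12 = (l - 3)*(l^2 - 4) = (l - 3)*(l - 2)*(l + 2)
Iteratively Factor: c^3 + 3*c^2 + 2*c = (c + 2)*(c^2 + c) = c*(c + 2)*(c + 1)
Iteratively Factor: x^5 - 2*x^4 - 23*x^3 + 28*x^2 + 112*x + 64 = (x + 4)*(x^4 - 6*x^3 + x^2 + 24*x + 16) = (x + 1)*(x + 4)*(x^3 - 7*x^2 + 8*x + 16) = (x - 4)*(x + 1)*(x + 4)*(x^2 - 3*x - 4) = (x - 4)^2*(x + 1)*(x + 4)*(x + 1)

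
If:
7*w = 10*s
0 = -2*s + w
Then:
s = 0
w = 0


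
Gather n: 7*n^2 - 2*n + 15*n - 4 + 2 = 7*n^2 + 13*n - 2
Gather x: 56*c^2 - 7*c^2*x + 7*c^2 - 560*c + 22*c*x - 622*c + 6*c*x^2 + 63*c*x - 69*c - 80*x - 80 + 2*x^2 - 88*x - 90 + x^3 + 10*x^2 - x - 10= 63*c^2 - 1251*c + x^3 + x^2*(6*c + 12) + x*(-7*c^2 + 85*c - 169) - 180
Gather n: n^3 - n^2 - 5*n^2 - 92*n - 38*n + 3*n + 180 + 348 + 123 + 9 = n^3 - 6*n^2 - 127*n + 660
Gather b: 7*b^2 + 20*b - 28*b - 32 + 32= 7*b^2 - 8*b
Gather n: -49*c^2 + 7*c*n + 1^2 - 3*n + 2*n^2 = -49*c^2 + 2*n^2 + n*(7*c - 3) + 1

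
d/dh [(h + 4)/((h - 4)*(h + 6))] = (-h^2 - 8*h - 32)/(h^4 + 4*h^3 - 44*h^2 - 96*h + 576)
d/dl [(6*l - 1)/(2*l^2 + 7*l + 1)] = (-12*l^2 + 4*l + 13)/(4*l^4 + 28*l^3 + 53*l^2 + 14*l + 1)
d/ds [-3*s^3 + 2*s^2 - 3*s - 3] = -9*s^2 + 4*s - 3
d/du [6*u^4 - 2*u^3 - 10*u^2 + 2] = 2*u*(12*u^2 - 3*u - 10)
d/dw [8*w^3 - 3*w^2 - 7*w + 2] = 24*w^2 - 6*w - 7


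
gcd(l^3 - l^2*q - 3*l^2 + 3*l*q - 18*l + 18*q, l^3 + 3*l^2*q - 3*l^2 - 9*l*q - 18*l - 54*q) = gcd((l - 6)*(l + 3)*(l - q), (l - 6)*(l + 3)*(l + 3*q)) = l^2 - 3*l - 18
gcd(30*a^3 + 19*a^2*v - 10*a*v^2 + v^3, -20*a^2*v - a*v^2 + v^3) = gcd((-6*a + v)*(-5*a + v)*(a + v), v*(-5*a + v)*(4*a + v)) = -5*a + v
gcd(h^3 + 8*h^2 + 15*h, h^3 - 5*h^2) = h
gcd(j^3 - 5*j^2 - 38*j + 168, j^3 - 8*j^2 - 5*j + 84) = j^2 - 11*j + 28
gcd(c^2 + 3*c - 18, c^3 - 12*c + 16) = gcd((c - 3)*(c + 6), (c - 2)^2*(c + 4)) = 1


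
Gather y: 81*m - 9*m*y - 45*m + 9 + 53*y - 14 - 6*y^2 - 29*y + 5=36*m - 6*y^2 + y*(24 - 9*m)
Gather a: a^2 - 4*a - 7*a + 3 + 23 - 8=a^2 - 11*a + 18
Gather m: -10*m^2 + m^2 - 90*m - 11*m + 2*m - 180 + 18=-9*m^2 - 99*m - 162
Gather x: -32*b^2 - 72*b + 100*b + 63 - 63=-32*b^2 + 28*b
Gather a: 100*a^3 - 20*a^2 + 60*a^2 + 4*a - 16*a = 100*a^3 + 40*a^2 - 12*a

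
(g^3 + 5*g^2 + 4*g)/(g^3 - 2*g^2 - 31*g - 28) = g/(g - 7)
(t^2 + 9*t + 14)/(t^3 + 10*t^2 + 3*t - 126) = (t + 2)/(t^2 + 3*t - 18)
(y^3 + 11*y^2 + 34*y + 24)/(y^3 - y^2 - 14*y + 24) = (y^2 + 7*y + 6)/(y^2 - 5*y + 6)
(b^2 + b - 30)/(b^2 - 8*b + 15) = (b + 6)/(b - 3)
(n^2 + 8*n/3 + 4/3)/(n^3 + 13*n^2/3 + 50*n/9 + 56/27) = 9*(n + 2)/(9*n^2 + 33*n + 28)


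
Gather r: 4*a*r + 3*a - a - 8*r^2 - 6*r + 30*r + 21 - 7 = 2*a - 8*r^2 + r*(4*a + 24) + 14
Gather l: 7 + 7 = 14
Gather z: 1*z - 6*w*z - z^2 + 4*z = -z^2 + z*(5 - 6*w)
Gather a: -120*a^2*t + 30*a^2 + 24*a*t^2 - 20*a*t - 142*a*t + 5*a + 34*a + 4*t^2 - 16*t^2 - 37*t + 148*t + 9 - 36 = a^2*(30 - 120*t) + a*(24*t^2 - 162*t + 39) - 12*t^2 + 111*t - 27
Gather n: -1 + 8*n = 8*n - 1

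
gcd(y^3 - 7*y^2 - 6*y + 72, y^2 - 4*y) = y - 4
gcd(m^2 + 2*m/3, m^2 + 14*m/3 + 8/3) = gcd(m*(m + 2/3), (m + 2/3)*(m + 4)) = m + 2/3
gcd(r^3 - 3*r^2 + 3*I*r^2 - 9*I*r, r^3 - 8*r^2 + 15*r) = r^2 - 3*r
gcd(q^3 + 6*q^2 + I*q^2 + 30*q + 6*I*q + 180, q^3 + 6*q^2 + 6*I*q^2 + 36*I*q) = q^2 + q*(6 + 6*I) + 36*I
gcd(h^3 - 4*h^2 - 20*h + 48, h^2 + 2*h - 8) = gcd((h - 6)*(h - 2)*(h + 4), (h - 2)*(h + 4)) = h^2 + 2*h - 8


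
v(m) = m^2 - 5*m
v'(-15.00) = -35.00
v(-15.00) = 300.00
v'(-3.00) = -11.00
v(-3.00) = 24.00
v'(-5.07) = -15.14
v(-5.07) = 51.05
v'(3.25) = 1.50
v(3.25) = -5.69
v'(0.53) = -3.94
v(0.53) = -2.37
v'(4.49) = 3.98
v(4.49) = -2.29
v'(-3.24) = -11.48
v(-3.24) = 26.70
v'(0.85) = -3.30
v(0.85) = -3.53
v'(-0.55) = -6.10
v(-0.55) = 3.05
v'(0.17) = -4.66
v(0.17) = -0.82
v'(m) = 2*m - 5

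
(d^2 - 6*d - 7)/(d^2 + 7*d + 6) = (d - 7)/(d + 6)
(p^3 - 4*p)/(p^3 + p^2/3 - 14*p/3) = 3*(p + 2)/(3*p + 7)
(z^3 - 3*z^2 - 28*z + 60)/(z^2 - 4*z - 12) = (z^2 + 3*z - 10)/(z + 2)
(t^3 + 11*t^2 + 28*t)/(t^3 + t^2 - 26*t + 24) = t*(t^2 + 11*t + 28)/(t^3 + t^2 - 26*t + 24)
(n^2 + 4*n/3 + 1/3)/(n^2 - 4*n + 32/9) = 3*(3*n^2 + 4*n + 1)/(9*n^2 - 36*n + 32)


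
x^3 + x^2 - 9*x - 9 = (x - 3)*(x + 1)*(x + 3)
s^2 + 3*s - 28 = (s - 4)*(s + 7)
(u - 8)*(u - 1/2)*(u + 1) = u^3 - 15*u^2/2 - 9*u/2 + 4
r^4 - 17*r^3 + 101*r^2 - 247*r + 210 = (r - 7)*(r - 5)*(r - 3)*(r - 2)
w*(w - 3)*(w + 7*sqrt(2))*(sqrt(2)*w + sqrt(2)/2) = sqrt(2)*w^4 - 5*sqrt(2)*w^3/2 + 14*w^3 - 35*w^2 - 3*sqrt(2)*w^2/2 - 21*w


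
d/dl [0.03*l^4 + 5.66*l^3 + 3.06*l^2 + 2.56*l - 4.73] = 0.12*l^3 + 16.98*l^2 + 6.12*l + 2.56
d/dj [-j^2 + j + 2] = 1 - 2*j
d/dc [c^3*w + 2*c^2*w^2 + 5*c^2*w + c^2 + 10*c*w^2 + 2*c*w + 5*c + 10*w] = 3*c^2*w + 4*c*w^2 + 10*c*w + 2*c + 10*w^2 + 2*w + 5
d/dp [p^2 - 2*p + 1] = 2*p - 2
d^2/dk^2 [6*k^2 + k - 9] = 12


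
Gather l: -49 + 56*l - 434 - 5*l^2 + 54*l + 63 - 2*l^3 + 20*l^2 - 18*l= -2*l^3 + 15*l^2 + 92*l - 420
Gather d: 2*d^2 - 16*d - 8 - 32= 2*d^2 - 16*d - 40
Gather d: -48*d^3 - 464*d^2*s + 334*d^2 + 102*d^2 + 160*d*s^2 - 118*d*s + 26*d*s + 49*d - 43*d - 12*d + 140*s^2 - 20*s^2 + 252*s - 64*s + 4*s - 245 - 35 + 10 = -48*d^3 + d^2*(436 - 464*s) + d*(160*s^2 - 92*s - 6) + 120*s^2 + 192*s - 270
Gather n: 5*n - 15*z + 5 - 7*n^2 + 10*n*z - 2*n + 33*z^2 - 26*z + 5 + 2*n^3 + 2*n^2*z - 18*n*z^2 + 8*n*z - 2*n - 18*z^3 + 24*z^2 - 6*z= 2*n^3 + n^2*(2*z - 7) + n*(-18*z^2 + 18*z + 1) - 18*z^3 + 57*z^2 - 47*z + 10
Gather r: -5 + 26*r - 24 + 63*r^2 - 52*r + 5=63*r^2 - 26*r - 24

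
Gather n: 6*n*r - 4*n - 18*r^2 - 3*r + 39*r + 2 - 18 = n*(6*r - 4) - 18*r^2 + 36*r - 16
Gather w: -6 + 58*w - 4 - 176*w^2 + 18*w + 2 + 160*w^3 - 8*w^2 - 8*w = 160*w^3 - 184*w^2 + 68*w - 8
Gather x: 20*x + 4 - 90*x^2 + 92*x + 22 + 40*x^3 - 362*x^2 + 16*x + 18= 40*x^3 - 452*x^2 + 128*x + 44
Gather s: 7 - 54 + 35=-12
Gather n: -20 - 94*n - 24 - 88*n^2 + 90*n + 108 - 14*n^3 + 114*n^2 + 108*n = -14*n^3 + 26*n^2 + 104*n + 64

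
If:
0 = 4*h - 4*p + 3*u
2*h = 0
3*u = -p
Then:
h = 0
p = 0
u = 0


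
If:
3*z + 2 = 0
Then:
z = -2/3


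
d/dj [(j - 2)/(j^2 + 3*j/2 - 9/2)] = 2*(-2*j^2 + 8*j - 3)/(4*j^4 + 12*j^3 - 27*j^2 - 54*j + 81)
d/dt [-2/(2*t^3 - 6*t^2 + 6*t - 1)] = 12*(t^2 - 2*t + 1)/(2*t^3 - 6*t^2 + 6*t - 1)^2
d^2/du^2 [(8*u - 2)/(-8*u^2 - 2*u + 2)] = 2*(48*u*(4*u^2 + u - 1) - (4*u - 1)*(8*u + 1)^2)/(4*u^2 + u - 1)^3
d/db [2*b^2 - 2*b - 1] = 4*b - 2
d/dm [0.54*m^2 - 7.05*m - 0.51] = 1.08*m - 7.05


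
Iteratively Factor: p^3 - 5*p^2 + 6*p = (p)*(p^2 - 5*p + 6) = p*(p - 2)*(p - 3)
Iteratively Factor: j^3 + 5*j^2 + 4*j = (j + 4)*(j^2 + j) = j*(j + 4)*(j + 1)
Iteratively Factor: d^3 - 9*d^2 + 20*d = (d - 5)*(d^2 - 4*d) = d*(d - 5)*(d - 4)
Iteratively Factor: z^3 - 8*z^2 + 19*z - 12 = (z - 1)*(z^2 - 7*z + 12) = (z - 4)*(z - 1)*(z - 3)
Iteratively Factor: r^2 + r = (r)*(r + 1)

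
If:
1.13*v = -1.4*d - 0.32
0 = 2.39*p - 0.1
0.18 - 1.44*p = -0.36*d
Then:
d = -0.33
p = 0.04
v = 0.13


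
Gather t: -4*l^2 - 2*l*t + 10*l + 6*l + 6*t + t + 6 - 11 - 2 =-4*l^2 + 16*l + t*(7 - 2*l) - 7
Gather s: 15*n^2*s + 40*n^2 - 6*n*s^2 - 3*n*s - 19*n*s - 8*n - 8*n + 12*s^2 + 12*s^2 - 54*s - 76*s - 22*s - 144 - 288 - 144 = 40*n^2 - 16*n + s^2*(24 - 6*n) + s*(15*n^2 - 22*n - 152) - 576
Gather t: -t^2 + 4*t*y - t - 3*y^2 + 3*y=-t^2 + t*(4*y - 1) - 3*y^2 + 3*y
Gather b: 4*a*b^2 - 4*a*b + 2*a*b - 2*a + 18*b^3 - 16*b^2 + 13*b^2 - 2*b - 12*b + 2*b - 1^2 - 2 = -2*a + 18*b^3 + b^2*(4*a - 3) + b*(-2*a - 12) - 3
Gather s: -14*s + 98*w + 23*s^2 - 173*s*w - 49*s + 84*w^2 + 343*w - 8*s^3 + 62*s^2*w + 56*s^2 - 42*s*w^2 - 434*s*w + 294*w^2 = -8*s^3 + s^2*(62*w + 79) + s*(-42*w^2 - 607*w - 63) + 378*w^2 + 441*w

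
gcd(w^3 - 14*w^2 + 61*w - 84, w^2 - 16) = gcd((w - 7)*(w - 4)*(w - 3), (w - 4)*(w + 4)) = w - 4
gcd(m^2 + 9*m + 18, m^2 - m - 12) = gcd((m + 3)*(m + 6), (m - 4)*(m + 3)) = m + 3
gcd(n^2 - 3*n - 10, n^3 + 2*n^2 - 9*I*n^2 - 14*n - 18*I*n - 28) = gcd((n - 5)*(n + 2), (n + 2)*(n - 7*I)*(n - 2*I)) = n + 2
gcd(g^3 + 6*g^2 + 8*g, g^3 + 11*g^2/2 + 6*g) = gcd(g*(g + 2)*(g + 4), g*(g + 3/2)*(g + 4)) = g^2 + 4*g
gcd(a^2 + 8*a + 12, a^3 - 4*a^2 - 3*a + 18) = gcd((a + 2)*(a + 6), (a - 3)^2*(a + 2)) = a + 2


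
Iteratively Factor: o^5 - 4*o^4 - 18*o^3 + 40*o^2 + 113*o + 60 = (o + 3)*(o^4 - 7*o^3 + 3*o^2 + 31*o + 20) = (o + 1)*(o + 3)*(o^3 - 8*o^2 + 11*o + 20) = (o - 5)*(o + 1)*(o + 3)*(o^2 - 3*o - 4) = (o - 5)*(o + 1)^2*(o + 3)*(o - 4)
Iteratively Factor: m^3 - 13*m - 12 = (m + 1)*(m^2 - m - 12) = (m - 4)*(m + 1)*(m + 3)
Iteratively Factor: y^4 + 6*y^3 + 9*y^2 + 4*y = (y)*(y^3 + 6*y^2 + 9*y + 4) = y*(y + 1)*(y^2 + 5*y + 4) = y*(y + 1)*(y + 4)*(y + 1)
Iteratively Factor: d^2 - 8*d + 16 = (d - 4)*(d - 4)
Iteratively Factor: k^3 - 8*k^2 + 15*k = (k)*(k^2 - 8*k + 15) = k*(k - 3)*(k - 5)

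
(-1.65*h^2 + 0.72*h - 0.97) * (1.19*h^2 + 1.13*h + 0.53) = -1.9635*h^4 - 1.0077*h^3 - 1.2152*h^2 - 0.7145*h - 0.5141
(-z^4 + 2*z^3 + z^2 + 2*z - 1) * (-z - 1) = z^5 - z^4 - 3*z^3 - 3*z^2 - z + 1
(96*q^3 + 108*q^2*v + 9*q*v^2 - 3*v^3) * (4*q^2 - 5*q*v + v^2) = 384*q^5 - 48*q^4*v - 408*q^3*v^2 + 51*q^2*v^3 + 24*q*v^4 - 3*v^5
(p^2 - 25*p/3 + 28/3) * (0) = 0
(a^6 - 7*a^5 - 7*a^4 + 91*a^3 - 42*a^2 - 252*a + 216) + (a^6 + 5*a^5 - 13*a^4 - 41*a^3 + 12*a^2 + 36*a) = 2*a^6 - 2*a^5 - 20*a^4 + 50*a^3 - 30*a^2 - 216*a + 216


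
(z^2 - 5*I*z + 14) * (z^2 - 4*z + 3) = z^4 - 4*z^3 - 5*I*z^3 + 17*z^2 + 20*I*z^2 - 56*z - 15*I*z + 42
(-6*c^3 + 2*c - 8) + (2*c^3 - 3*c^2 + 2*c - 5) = -4*c^3 - 3*c^2 + 4*c - 13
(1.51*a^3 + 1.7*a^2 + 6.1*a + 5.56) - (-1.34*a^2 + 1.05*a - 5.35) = 1.51*a^3 + 3.04*a^2 + 5.05*a + 10.91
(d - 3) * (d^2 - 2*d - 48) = d^3 - 5*d^2 - 42*d + 144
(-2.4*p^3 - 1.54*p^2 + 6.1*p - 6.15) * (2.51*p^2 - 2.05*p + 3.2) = -6.024*p^5 + 1.0546*p^4 + 10.788*p^3 - 32.8695*p^2 + 32.1275*p - 19.68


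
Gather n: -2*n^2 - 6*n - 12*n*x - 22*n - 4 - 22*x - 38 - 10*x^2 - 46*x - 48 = -2*n^2 + n*(-12*x - 28) - 10*x^2 - 68*x - 90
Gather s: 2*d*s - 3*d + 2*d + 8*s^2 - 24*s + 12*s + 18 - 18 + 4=-d + 8*s^2 + s*(2*d - 12) + 4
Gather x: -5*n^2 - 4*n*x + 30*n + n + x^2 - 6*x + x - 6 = -5*n^2 + 31*n + x^2 + x*(-4*n - 5) - 6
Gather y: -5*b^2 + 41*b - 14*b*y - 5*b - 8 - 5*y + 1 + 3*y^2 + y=-5*b^2 + 36*b + 3*y^2 + y*(-14*b - 4) - 7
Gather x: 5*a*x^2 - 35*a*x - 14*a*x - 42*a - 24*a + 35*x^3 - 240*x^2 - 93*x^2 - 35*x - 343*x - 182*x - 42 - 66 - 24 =-66*a + 35*x^3 + x^2*(5*a - 333) + x*(-49*a - 560) - 132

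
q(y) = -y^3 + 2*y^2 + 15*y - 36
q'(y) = -3*y^2 + 4*y + 15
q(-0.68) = -44.96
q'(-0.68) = 10.89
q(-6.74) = 259.94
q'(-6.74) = -148.24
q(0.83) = -22.74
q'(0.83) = 16.25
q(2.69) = -0.64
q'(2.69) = 4.05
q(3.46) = -1.58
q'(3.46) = -7.07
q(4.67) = -24.18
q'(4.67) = -31.75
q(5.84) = -79.37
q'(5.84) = -63.96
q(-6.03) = 165.53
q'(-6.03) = -118.20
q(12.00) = -1296.00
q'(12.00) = -369.00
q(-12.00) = 1800.00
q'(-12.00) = -465.00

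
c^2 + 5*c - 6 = (c - 1)*(c + 6)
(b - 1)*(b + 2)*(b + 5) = b^3 + 6*b^2 + 3*b - 10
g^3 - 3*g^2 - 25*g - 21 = (g - 7)*(g + 1)*(g + 3)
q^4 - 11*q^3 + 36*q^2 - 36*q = q*(q - 6)*(q - 3)*(q - 2)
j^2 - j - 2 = (j - 2)*(j + 1)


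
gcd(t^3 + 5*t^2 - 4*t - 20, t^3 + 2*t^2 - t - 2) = t + 2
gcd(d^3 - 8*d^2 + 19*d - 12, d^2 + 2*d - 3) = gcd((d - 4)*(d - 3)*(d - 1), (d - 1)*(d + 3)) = d - 1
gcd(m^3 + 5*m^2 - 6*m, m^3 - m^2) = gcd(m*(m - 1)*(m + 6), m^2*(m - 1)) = m^2 - m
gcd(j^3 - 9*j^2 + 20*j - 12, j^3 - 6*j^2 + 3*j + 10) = j - 2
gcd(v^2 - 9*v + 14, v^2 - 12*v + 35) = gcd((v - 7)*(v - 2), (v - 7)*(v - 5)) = v - 7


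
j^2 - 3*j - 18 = (j - 6)*(j + 3)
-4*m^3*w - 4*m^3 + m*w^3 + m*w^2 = (-2*m + w)*(2*m + w)*(m*w + m)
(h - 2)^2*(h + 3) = h^3 - h^2 - 8*h + 12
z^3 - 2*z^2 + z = z*(z - 1)^2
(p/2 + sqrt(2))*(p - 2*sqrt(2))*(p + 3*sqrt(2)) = p^3/2 + 3*sqrt(2)*p^2/2 - 4*p - 12*sqrt(2)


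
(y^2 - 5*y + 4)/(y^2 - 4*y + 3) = (y - 4)/(y - 3)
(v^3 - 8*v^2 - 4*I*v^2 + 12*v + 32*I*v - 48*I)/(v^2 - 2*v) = v - 6 - 4*I + 24*I/v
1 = 1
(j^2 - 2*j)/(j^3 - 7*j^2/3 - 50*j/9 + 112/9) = 9*j/(9*j^2 - 3*j - 56)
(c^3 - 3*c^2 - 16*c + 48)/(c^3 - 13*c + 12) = (c - 4)/(c - 1)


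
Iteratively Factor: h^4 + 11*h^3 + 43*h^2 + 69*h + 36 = (h + 4)*(h^3 + 7*h^2 + 15*h + 9) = (h + 3)*(h + 4)*(h^2 + 4*h + 3) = (h + 3)^2*(h + 4)*(h + 1)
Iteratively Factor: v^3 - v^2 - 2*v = (v - 2)*(v^2 + v) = (v - 2)*(v + 1)*(v)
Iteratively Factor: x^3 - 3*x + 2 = (x - 1)*(x^2 + x - 2) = (x - 1)^2*(x + 2)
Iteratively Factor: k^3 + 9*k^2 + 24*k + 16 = (k + 1)*(k^2 + 8*k + 16) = (k + 1)*(k + 4)*(k + 4)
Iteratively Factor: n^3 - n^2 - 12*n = (n + 3)*(n^2 - 4*n) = (n - 4)*(n + 3)*(n)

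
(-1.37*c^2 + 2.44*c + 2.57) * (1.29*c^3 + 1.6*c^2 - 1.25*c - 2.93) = -1.7673*c^5 + 0.9556*c^4 + 8.9318*c^3 + 5.0761*c^2 - 10.3617*c - 7.5301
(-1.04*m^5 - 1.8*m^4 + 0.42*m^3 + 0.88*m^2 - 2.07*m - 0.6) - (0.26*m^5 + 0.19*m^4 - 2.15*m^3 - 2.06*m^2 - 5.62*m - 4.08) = -1.3*m^5 - 1.99*m^4 + 2.57*m^3 + 2.94*m^2 + 3.55*m + 3.48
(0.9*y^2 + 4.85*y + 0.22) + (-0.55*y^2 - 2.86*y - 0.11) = 0.35*y^2 + 1.99*y + 0.11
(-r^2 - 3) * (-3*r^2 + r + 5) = 3*r^4 - r^3 + 4*r^2 - 3*r - 15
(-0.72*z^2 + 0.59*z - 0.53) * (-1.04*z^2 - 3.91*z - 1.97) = 0.7488*z^4 + 2.2016*z^3 - 0.3373*z^2 + 0.91*z + 1.0441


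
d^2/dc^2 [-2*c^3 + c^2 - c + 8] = 2 - 12*c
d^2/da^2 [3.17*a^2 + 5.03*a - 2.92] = 6.34000000000000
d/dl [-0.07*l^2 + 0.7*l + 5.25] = 0.7 - 0.14*l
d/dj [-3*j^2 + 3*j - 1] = 3 - 6*j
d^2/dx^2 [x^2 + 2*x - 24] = 2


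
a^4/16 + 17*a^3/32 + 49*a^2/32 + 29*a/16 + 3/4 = (a/4 + 1/4)*(a/4 + 1/2)*(a + 3/2)*(a + 4)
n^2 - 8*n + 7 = (n - 7)*(n - 1)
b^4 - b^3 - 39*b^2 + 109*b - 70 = (b - 5)*(b - 2)*(b - 1)*(b + 7)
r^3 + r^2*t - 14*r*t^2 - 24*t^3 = (r - 4*t)*(r + 2*t)*(r + 3*t)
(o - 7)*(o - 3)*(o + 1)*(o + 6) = o^4 - 3*o^3 - 43*o^2 + 87*o + 126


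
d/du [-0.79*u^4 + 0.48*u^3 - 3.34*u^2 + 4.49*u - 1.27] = -3.16*u^3 + 1.44*u^2 - 6.68*u + 4.49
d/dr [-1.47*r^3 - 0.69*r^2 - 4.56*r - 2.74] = -4.41*r^2 - 1.38*r - 4.56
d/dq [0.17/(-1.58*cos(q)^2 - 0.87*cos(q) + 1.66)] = -(0.5372*cos(q) + 0.1479)*sin(q)/(1.58*cos(q)^2 + 0.87*cos(q) - 1.66)^2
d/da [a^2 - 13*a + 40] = 2*a - 13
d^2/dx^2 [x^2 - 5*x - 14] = 2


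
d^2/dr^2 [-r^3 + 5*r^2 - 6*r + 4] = 10 - 6*r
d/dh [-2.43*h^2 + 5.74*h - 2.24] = 5.74 - 4.86*h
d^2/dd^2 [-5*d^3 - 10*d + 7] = -30*d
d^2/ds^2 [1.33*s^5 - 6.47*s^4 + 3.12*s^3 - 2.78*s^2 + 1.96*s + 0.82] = 26.6*s^3 - 77.64*s^2 + 18.72*s - 5.56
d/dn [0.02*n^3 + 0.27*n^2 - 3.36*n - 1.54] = 0.06*n^2 + 0.54*n - 3.36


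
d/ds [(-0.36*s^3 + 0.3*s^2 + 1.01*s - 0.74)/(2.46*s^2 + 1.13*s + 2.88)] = (-0.8856*s^4 - 0.8136*s^3 - 5.256*s^2 + 5.3688*s + 3.745)/(6.0516*s^4 + 5.5596*s^3 + 15.4465*s^2 + 6.5088*s + 8.2944)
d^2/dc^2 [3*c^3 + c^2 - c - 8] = 18*c + 2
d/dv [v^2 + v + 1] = 2*v + 1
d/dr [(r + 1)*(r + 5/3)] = 2*r + 8/3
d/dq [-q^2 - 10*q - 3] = -2*q - 10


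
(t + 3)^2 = t^2 + 6*t + 9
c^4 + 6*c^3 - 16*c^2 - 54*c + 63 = (c - 3)*(c - 1)*(c + 3)*(c + 7)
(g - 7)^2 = g^2 - 14*g + 49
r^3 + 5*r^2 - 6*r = r*(r - 1)*(r + 6)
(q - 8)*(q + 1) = q^2 - 7*q - 8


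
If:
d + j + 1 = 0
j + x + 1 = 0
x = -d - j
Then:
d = 1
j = -2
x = 1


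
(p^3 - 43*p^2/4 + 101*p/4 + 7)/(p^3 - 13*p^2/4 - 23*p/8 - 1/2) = 2*(p - 7)/(2*p + 1)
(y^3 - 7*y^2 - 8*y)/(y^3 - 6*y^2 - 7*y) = (y - 8)/(y - 7)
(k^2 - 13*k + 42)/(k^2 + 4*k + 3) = (k^2 - 13*k + 42)/(k^2 + 4*k + 3)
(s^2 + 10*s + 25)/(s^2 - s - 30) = (s + 5)/(s - 6)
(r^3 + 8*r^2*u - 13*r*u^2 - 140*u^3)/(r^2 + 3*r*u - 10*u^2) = (r^2 + 3*r*u - 28*u^2)/(r - 2*u)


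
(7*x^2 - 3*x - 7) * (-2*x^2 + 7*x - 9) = -14*x^4 + 55*x^3 - 70*x^2 - 22*x + 63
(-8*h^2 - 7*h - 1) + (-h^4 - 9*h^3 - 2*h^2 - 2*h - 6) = -h^4 - 9*h^3 - 10*h^2 - 9*h - 7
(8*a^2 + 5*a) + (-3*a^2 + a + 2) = 5*a^2 + 6*a + 2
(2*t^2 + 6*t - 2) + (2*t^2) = 4*t^2 + 6*t - 2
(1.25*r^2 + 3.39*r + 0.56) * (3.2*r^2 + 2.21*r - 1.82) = 4.0*r^4 + 13.6105*r^3 + 7.0089*r^2 - 4.9322*r - 1.0192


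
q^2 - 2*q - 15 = (q - 5)*(q + 3)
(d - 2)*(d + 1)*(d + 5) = d^3 + 4*d^2 - 7*d - 10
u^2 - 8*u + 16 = (u - 4)^2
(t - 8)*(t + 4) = t^2 - 4*t - 32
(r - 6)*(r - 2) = r^2 - 8*r + 12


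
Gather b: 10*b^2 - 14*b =10*b^2 - 14*b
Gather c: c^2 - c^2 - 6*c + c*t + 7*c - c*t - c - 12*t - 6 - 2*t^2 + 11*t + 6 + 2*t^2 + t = 0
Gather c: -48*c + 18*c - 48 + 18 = -30*c - 30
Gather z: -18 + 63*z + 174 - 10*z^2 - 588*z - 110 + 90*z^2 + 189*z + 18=80*z^2 - 336*z + 64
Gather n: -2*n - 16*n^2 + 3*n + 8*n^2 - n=-8*n^2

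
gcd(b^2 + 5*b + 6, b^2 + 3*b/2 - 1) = b + 2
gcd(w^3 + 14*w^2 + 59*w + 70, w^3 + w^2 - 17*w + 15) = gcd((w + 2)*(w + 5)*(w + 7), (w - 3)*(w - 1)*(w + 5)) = w + 5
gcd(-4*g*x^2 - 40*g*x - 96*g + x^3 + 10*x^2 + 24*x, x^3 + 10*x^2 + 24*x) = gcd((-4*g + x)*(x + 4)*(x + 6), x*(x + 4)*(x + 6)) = x^2 + 10*x + 24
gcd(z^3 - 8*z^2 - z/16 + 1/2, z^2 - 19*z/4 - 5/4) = z + 1/4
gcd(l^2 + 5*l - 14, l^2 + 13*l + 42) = l + 7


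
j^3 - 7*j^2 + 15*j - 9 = (j - 3)^2*(j - 1)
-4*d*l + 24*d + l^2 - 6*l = (-4*d + l)*(l - 6)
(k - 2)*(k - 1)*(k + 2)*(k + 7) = k^4 + 6*k^3 - 11*k^2 - 24*k + 28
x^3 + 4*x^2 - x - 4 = (x - 1)*(x + 1)*(x + 4)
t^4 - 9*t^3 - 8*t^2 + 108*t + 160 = (t - 8)*(t - 5)*(t + 2)^2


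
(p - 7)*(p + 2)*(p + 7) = p^3 + 2*p^2 - 49*p - 98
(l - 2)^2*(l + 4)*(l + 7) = l^4 + 7*l^3 - 12*l^2 - 68*l + 112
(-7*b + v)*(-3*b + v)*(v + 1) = 21*b^2*v + 21*b^2 - 10*b*v^2 - 10*b*v + v^3 + v^2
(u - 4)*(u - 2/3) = u^2 - 14*u/3 + 8/3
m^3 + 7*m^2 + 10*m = m*(m + 2)*(m + 5)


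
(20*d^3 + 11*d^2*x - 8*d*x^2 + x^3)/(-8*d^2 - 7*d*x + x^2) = (20*d^2 - 9*d*x + x^2)/(-8*d + x)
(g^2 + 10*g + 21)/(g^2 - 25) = (g^2 + 10*g + 21)/(g^2 - 25)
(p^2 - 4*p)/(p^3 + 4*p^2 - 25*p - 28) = p/(p^2 + 8*p + 7)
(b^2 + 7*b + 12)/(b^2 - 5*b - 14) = (b^2 + 7*b + 12)/(b^2 - 5*b - 14)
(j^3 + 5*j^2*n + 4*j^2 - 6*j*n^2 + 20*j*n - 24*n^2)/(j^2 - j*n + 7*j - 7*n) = (j^2 + 6*j*n + 4*j + 24*n)/(j + 7)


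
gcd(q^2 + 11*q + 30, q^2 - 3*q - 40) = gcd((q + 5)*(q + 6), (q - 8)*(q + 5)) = q + 5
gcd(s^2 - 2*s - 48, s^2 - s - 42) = s + 6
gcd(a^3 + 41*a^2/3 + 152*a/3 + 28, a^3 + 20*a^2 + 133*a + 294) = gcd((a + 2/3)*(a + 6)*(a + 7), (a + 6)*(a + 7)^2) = a^2 + 13*a + 42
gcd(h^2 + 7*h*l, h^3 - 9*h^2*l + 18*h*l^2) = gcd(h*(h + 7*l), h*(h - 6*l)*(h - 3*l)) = h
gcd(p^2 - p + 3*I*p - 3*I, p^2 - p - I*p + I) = p - 1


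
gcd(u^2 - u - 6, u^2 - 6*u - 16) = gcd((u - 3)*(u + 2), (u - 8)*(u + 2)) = u + 2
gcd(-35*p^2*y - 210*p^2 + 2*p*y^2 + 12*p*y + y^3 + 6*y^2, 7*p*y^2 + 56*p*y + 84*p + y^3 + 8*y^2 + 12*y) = 7*p*y + 42*p + y^2 + 6*y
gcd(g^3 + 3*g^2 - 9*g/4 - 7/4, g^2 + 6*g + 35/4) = g + 7/2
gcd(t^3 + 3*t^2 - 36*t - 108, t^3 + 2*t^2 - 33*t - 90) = t^2 - 3*t - 18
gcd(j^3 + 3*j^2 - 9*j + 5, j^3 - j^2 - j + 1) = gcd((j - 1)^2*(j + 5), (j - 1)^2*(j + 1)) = j^2 - 2*j + 1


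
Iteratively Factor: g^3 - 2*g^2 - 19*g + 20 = (g + 4)*(g^2 - 6*g + 5) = (g - 5)*(g + 4)*(g - 1)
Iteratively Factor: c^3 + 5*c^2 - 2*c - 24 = (c + 3)*(c^2 + 2*c - 8) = (c + 3)*(c + 4)*(c - 2)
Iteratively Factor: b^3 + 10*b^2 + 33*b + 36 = (b + 4)*(b^2 + 6*b + 9) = (b + 3)*(b + 4)*(b + 3)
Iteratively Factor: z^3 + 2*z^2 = (z)*(z^2 + 2*z) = z*(z + 2)*(z)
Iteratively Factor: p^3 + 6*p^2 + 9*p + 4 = (p + 1)*(p^2 + 5*p + 4) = (p + 1)^2*(p + 4)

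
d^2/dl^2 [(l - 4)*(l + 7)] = 2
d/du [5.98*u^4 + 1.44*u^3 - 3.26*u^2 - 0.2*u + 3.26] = 23.92*u^3 + 4.32*u^2 - 6.52*u - 0.2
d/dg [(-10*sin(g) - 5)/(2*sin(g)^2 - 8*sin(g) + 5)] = 10*(2*sin(g) - cos(2*g) - 8)*cos(g)/(-8*sin(g) - cos(2*g) + 6)^2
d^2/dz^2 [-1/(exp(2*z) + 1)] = 4*(1 - exp(2*z))*exp(2*z)/(exp(2*z) + 1)^3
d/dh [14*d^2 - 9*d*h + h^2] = -9*d + 2*h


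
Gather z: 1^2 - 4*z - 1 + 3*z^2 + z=3*z^2 - 3*z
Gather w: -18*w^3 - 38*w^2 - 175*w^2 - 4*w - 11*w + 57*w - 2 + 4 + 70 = -18*w^3 - 213*w^2 + 42*w + 72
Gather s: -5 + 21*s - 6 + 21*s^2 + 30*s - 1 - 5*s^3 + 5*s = -5*s^3 + 21*s^2 + 56*s - 12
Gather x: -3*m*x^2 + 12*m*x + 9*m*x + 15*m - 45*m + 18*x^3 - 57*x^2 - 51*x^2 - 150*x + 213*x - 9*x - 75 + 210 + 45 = -30*m + 18*x^3 + x^2*(-3*m - 108) + x*(21*m + 54) + 180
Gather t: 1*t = t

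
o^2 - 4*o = o*(o - 4)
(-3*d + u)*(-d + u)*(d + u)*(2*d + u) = 6*d^4 + d^3*u - 7*d^2*u^2 - d*u^3 + u^4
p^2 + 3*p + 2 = (p + 1)*(p + 2)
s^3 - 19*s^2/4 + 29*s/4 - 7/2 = (s - 2)*(s - 7/4)*(s - 1)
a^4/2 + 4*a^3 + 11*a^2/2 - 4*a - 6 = (a/2 + 1)*(a - 1)*(a + 1)*(a + 6)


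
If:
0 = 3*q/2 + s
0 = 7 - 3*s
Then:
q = -14/9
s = 7/3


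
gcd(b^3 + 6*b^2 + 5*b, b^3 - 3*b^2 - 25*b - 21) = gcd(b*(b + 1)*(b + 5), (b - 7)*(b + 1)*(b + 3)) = b + 1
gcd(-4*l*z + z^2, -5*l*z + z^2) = z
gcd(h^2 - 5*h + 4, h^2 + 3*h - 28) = h - 4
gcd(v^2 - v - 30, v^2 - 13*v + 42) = v - 6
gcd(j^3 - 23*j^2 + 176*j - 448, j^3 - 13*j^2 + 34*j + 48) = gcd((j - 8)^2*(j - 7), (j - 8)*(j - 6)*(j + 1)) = j - 8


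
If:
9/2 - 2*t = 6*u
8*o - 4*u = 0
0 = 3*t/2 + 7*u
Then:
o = -27/40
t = 63/10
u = -27/20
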